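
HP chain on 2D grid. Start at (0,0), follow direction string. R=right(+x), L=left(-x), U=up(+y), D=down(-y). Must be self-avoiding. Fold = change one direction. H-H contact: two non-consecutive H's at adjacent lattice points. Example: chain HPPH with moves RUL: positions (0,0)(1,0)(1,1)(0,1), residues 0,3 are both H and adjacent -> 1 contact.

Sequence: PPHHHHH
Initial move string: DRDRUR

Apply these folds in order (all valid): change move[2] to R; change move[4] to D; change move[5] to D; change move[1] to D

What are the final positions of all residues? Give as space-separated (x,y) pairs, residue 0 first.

Initial moves: DRDRUR
Fold: move[2]->R => DRRRUR (positions: [(0, 0), (0, -1), (1, -1), (2, -1), (3, -1), (3, 0), (4, 0)])
Fold: move[4]->D => DRRRDR (positions: [(0, 0), (0, -1), (1, -1), (2, -1), (3, -1), (3, -2), (4, -2)])
Fold: move[5]->D => DRRRDD (positions: [(0, 0), (0, -1), (1, -1), (2, -1), (3, -1), (3, -2), (3, -3)])
Fold: move[1]->D => DDRRDD (positions: [(0, 0), (0, -1), (0, -2), (1, -2), (2, -2), (2, -3), (2, -4)])

Answer: (0,0) (0,-1) (0,-2) (1,-2) (2,-2) (2,-3) (2,-4)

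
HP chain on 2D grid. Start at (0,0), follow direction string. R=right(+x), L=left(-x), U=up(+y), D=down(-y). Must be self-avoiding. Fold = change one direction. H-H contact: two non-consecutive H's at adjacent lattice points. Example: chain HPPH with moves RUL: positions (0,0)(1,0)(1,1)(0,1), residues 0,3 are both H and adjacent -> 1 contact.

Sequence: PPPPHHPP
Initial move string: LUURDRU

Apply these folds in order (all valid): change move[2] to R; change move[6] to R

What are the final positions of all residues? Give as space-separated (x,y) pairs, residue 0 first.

Initial moves: LUURDRU
Fold: move[2]->R => LURRDRU (positions: [(0, 0), (-1, 0), (-1, 1), (0, 1), (1, 1), (1, 0), (2, 0), (2, 1)])
Fold: move[6]->R => LURRDRR (positions: [(0, 0), (-1, 0), (-1, 1), (0, 1), (1, 1), (1, 0), (2, 0), (3, 0)])

Answer: (0,0) (-1,0) (-1,1) (0,1) (1,1) (1,0) (2,0) (3,0)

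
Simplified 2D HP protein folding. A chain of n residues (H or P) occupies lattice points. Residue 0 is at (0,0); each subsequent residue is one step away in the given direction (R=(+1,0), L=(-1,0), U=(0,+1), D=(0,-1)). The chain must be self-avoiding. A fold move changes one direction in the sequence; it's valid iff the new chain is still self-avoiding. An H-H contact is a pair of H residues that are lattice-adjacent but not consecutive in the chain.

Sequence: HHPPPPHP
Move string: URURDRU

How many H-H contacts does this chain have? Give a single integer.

Answer: 0

Derivation:
Positions: [(0, 0), (0, 1), (1, 1), (1, 2), (2, 2), (2, 1), (3, 1), (3, 2)]
No H-H contacts found.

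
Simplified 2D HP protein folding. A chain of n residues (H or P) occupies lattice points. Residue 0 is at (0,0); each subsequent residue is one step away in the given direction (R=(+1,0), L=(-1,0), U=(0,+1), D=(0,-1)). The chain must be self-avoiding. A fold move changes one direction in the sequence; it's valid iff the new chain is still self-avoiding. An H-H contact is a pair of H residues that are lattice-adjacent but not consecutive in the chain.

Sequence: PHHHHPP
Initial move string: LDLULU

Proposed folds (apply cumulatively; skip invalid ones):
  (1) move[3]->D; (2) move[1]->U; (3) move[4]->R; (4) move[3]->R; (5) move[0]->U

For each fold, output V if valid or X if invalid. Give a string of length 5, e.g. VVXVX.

Initial: LDLULU -> [(0, 0), (-1, 0), (-1, -1), (-2, -1), (-2, 0), (-3, 0), (-3, 1)]
Fold 1: move[3]->D => LDLDLU VALID
Fold 2: move[1]->U => LULDLU VALID
Fold 3: move[4]->R => LULDRU INVALID (collision), skipped
Fold 4: move[3]->R => LULRLU INVALID (collision), skipped
Fold 5: move[0]->U => UULDLU VALID

Answer: VVXXV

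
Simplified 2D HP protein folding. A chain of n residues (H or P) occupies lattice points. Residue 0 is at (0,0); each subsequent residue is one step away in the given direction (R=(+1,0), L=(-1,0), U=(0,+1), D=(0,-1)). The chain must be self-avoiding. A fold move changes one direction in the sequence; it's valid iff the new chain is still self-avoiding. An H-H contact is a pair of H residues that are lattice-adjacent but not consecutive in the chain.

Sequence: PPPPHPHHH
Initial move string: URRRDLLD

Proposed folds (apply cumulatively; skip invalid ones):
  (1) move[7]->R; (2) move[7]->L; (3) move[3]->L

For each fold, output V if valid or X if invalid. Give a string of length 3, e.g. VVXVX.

Answer: XXX

Derivation:
Initial: URRRDLLD -> [(0, 0), (0, 1), (1, 1), (2, 1), (3, 1), (3, 0), (2, 0), (1, 0), (1, -1)]
Fold 1: move[7]->R => URRRDLLR INVALID (collision), skipped
Fold 2: move[7]->L => URRRDLLL INVALID (collision), skipped
Fold 3: move[3]->L => URRLDLLD INVALID (collision), skipped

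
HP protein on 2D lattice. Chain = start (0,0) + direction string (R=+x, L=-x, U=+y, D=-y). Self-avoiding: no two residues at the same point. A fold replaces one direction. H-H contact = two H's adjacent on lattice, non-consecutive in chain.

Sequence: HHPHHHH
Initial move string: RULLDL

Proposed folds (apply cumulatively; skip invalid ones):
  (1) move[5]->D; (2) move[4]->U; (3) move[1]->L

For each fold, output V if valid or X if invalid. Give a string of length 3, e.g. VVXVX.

Answer: VXX

Derivation:
Initial: RULLDL -> [(0, 0), (1, 0), (1, 1), (0, 1), (-1, 1), (-1, 0), (-2, 0)]
Fold 1: move[5]->D => RULLDD VALID
Fold 2: move[4]->U => RULLUD INVALID (collision), skipped
Fold 3: move[1]->L => RLLLDD INVALID (collision), skipped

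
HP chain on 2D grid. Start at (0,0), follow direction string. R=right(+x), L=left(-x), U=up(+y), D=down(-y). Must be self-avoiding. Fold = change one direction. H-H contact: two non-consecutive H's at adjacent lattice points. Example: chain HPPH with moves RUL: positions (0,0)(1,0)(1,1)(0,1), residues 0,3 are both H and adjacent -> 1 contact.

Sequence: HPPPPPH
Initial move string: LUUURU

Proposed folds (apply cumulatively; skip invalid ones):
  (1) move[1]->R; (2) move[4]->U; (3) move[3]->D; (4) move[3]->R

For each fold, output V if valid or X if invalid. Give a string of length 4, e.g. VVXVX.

Answer: XVXV

Derivation:
Initial: LUUURU -> [(0, 0), (-1, 0), (-1, 1), (-1, 2), (-1, 3), (0, 3), (0, 4)]
Fold 1: move[1]->R => LRUURU INVALID (collision), skipped
Fold 2: move[4]->U => LUUUUU VALID
Fold 3: move[3]->D => LUUDUU INVALID (collision), skipped
Fold 4: move[3]->R => LUURUU VALID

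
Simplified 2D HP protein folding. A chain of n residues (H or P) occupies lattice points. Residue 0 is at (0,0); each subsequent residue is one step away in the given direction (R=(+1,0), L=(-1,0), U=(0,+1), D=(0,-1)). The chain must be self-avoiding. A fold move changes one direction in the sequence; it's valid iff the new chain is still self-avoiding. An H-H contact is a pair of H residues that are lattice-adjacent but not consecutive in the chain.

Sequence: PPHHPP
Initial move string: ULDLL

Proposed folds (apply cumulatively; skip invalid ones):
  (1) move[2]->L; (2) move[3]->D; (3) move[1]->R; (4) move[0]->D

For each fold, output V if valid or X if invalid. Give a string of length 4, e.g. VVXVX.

Initial: ULDLL -> [(0, 0), (0, 1), (-1, 1), (-1, 0), (-2, 0), (-3, 0)]
Fold 1: move[2]->L => ULLLL VALID
Fold 2: move[3]->D => ULLDL VALID
Fold 3: move[1]->R => URLDL INVALID (collision), skipped
Fold 4: move[0]->D => DLLDL VALID

Answer: VVXV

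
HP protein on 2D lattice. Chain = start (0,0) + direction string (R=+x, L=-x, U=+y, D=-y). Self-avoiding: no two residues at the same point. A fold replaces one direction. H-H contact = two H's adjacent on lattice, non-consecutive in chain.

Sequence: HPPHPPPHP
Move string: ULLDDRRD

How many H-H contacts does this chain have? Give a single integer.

Positions: [(0, 0), (0, 1), (-1, 1), (-2, 1), (-2, 0), (-2, -1), (-1, -1), (0, -1), (0, -2)]
H-H contact: residue 0 @(0,0) - residue 7 @(0, -1)

Answer: 1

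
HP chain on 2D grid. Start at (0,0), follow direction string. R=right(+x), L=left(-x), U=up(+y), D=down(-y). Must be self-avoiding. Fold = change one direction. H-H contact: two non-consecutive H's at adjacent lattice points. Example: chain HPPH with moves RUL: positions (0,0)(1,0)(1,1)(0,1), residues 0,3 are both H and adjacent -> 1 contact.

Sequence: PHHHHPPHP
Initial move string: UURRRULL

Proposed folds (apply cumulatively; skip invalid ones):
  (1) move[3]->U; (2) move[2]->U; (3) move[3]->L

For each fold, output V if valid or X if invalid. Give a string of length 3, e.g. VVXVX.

Initial: UURRRULL -> [(0, 0), (0, 1), (0, 2), (1, 2), (2, 2), (3, 2), (3, 3), (2, 3), (1, 3)]
Fold 1: move[3]->U => UURURULL VALID
Fold 2: move[2]->U => UUUURULL VALID
Fold 3: move[3]->L => UUULRULL INVALID (collision), skipped

Answer: VVX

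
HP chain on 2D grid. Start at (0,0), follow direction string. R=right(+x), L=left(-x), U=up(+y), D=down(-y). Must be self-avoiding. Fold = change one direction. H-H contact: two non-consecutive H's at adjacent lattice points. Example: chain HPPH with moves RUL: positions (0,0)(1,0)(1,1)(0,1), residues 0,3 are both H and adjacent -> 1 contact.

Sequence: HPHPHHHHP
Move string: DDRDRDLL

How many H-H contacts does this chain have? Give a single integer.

Positions: [(0, 0), (0, -1), (0, -2), (1, -2), (1, -3), (2, -3), (2, -4), (1, -4), (0, -4)]
H-H contact: residue 4 @(1,-3) - residue 7 @(1, -4)

Answer: 1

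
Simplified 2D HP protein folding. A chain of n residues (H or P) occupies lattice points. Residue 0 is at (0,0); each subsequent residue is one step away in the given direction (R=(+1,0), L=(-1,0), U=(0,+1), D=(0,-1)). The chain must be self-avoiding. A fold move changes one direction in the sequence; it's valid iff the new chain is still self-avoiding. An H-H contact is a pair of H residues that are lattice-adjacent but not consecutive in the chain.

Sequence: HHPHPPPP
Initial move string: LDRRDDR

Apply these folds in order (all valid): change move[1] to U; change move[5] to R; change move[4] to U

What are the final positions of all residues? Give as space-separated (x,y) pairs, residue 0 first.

Initial moves: LDRRDDR
Fold: move[1]->U => LURRDDR (positions: [(0, 0), (-1, 0), (-1, 1), (0, 1), (1, 1), (1, 0), (1, -1), (2, -1)])
Fold: move[5]->R => LURRDRR (positions: [(0, 0), (-1, 0), (-1, 1), (0, 1), (1, 1), (1, 0), (2, 0), (3, 0)])
Fold: move[4]->U => LURRURR (positions: [(0, 0), (-1, 0), (-1, 1), (0, 1), (1, 1), (1, 2), (2, 2), (3, 2)])

Answer: (0,0) (-1,0) (-1,1) (0,1) (1,1) (1,2) (2,2) (3,2)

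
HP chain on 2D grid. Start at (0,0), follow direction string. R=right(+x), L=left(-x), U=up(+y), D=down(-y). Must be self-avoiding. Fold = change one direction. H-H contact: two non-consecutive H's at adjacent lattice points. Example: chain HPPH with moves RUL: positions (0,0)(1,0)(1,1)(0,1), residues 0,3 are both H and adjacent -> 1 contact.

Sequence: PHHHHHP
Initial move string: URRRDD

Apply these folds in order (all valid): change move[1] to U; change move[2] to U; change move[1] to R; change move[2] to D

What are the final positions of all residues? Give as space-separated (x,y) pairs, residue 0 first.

Initial moves: URRRDD
Fold: move[1]->U => UURRDD (positions: [(0, 0), (0, 1), (0, 2), (1, 2), (2, 2), (2, 1), (2, 0)])
Fold: move[2]->U => UUURDD (positions: [(0, 0), (0, 1), (0, 2), (0, 3), (1, 3), (1, 2), (1, 1)])
Fold: move[1]->R => URURDD (positions: [(0, 0), (0, 1), (1, 1), (1, 2), (2, 2), (2, 1), (2, 0)])
Fold: move[2]->D => URDRDD (positions: [(0, 0), (0, 1), (1, 1), (1, 0), (2, 0), (2, -1), (2, -2)])

Answer: (0,0) (0,1) (1,1) (1,0) (2,0) (2,-1) (2,-2)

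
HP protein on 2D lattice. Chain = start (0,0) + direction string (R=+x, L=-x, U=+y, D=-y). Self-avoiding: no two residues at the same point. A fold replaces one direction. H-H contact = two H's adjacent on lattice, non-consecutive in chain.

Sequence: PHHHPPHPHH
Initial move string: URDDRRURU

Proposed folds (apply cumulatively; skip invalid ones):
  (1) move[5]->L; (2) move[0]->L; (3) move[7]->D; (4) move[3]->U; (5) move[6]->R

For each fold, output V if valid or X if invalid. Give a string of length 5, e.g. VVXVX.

Answer: XXXXV

Derivation:
Initial: URDDRRURU -> [(0, 0), (0, 1), (1, 1), (1, 0), (1, -1), (2, -1), (3, -1), (3, 0), (4, 0), (4, 1)]
Fold 1: move[5]->L => URDDRLURU INVALID (collision), skipped
Fold 2: move[0]->L => LRDDRRURU INVALID (collision), skipped
Fold 3: move[7]->D => URDDRRUDU INVALID (collision), skipped
Fold 4: move[3]->U => URDURRURU INVALID (collision), skipped
Fold 5: move[6]->R => URDDRRRRU VALID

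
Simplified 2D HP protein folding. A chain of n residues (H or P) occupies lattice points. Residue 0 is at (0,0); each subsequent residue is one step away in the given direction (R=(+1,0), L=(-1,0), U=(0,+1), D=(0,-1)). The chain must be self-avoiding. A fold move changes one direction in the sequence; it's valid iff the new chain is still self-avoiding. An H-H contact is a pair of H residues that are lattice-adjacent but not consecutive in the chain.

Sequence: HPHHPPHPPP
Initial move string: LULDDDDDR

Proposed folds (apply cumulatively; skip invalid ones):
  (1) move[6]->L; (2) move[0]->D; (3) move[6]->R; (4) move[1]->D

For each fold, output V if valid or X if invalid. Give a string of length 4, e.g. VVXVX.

Initial: LULDDDDDR -> [(0, 0), (-1, 0), (-1, 1), (-2, 1), (-2, 0), (-2, -1), (-2, -2), (-2, -3), (-2, -4), (-1, -4)]
Fold 1: move[6]->L => LULDDDLDR VALID
Fold 2: move[0]->D => DULDDDLDR INVALID (collision), skipped
Fold 3: move[6]->R => LULDDDRDR VALID
Fold 4: move[1]->D => LDLDDDRDR VALID

Answer: VXVV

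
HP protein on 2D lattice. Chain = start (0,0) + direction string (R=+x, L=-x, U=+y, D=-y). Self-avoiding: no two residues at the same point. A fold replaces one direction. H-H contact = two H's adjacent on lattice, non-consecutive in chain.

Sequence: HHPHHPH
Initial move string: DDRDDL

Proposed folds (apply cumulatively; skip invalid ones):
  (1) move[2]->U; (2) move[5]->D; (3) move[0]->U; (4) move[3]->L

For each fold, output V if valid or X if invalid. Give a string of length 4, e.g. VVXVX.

Answer: XVXX

Derivation:
Initial: DDRDDL -> [(0, 0), (0, -1), (0, -2), (1, -2), (1, -3), (1, -4), (0, -4)]
Fold 1: move[2]->U => DDUDDL INVALID (collision), skipped
Fold 2: move[5]->D => DDRDDD VALID
Fold 3: move[0]->U => UDRDDD INVALID (collision), skipped
Fold 4: move[3]->L => DDRLDD INVALID (collision), skipped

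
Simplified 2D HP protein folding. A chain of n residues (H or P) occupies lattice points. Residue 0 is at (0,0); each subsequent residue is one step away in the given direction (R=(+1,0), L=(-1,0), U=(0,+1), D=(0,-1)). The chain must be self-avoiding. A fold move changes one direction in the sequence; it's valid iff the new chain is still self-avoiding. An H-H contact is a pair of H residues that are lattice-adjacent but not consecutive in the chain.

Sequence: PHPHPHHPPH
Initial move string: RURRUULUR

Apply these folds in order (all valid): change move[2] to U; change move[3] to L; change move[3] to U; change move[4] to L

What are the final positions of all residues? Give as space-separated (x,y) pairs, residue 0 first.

Answer: (0,0) (1,0) (1,1) (1,2) (1,3) (0,3) (0,4) (-1,4) (-1,5) (0,5)

Derivation:
Initial moves: RURRUULUR
Fold: move[2]->U => RUURUULUR (positions: [(0, 0), (1, 0), (1, 1), (1, 2), (2, 2), (2, 3), (2, 4), (1, 4), (1, 5), (2, 5)])
Fold: move[3]->L => RUULUULUR (positions: [(0, 0), (1, 0), (1, 1), (1, 2), (0, 2), (0, 3), (0, 4), (-1, 4), (-1, 5), (0, 5)])
Fold: move[3]->U => RUUUUULUR (positions: [(0, 0), (1, 0), (1, 1), (1, 2), (1, 3), (1, 4), (1, 5), (0, 5), (0, 6), (1, 6)])
Fold: move[4]->L => RUUULULUR (positions: [(0, 0), (1, 0), (1, 1), (1, 2), (1, 3), (0, 3), (0, 4), (-1, 4), (-1, 5), (0, 5)])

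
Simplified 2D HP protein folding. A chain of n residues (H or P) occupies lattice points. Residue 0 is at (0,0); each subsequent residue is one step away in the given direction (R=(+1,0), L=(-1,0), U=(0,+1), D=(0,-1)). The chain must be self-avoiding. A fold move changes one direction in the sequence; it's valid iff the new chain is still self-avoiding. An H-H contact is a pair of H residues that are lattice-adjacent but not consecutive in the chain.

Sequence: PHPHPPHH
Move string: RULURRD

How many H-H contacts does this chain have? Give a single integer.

Answer: 0

Derivation:
Positions: [(0, 0), (1, 0), (1, 1), (0, 1), (0, 2), (1, 2), (2, 2), (2, 1)]
No H-H contacts found.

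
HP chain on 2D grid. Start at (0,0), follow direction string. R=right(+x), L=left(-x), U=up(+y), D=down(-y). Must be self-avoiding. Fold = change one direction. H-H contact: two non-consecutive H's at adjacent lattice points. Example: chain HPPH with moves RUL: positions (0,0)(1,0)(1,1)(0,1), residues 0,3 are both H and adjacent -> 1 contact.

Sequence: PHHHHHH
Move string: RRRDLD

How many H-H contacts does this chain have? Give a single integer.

Answer: 1

Derivation:
Positions: [(0, 0), (1, 0), (2, 0), (3, 0), (3, -1), (2, -1), (2, -2)]
H-H contact: residue 2 @(2,0) - residue 5 @(2, -1)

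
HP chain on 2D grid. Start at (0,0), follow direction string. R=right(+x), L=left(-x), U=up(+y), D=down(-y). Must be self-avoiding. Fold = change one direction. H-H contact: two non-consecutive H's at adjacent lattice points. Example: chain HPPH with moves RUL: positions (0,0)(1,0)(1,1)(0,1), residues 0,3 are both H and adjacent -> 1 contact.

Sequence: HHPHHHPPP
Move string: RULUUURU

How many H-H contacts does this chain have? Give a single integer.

Positions: [(0, 0), (1, 0), (1, 1), (0, 1), (0, 2), (0, 3), (0, 4), (1, 4), (1, 5)]
H-H contact: residue 0 @(0,0) - residue 3 @(0, 1)

Answer: 1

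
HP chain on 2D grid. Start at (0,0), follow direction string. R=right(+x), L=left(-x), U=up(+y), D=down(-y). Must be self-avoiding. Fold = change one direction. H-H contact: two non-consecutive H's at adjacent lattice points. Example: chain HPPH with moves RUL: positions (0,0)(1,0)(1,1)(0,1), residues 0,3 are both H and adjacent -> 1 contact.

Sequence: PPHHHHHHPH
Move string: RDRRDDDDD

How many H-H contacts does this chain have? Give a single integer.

Answer: 0

Derivation:
Positions: [(0, 0), (1, 0), (1, -1), (2, -1), (3, -1), (3, -2), (3, -3), (3, -4), (3, -5), (3, -6)]
No H-H contacts found.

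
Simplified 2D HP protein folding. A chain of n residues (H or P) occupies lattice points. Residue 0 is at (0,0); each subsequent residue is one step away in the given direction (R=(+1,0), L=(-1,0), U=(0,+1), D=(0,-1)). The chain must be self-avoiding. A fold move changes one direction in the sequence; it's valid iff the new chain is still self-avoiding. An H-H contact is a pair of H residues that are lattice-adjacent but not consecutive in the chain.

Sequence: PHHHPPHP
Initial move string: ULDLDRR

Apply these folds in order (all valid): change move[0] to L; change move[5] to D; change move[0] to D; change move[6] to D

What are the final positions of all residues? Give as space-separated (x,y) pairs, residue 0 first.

Initial moves: ULDLDRR
Fold: move[0]->L => LLDLDRR (positions: [(0, 0), (-1, 0), (-2, 0), (-2, -1), (-3, -1), (-3, -2), (-2, -2), (-1, -2)])
Fold: move[5]->D => LLDLDDR (positions: [(0, 0), (-1, 0), (-2, 0), (-2, -1), (-3, -1), (-3, -2), (-3, -3), (-2, -3)])
Fold: move[0]->D => DLDLDDR (positions: [(0, 0), (0, -1), (-1, -1), (-1, -2), (-2, -2), (-2, -3), (-2, -4), (-1, -4)])
Fold: move[6]->D => DLDLDDD (positions: [(0, 0), (0, -1), (-1, -1), (-1, -2), (-2, -2), (-2, -3), (-2, -4), (-2, -5)])

Answer: (0,0) (0,-1) (-1,-1) (-1,-2) (-2,-2) (-2,-3) (-2,-4) (-2,-5)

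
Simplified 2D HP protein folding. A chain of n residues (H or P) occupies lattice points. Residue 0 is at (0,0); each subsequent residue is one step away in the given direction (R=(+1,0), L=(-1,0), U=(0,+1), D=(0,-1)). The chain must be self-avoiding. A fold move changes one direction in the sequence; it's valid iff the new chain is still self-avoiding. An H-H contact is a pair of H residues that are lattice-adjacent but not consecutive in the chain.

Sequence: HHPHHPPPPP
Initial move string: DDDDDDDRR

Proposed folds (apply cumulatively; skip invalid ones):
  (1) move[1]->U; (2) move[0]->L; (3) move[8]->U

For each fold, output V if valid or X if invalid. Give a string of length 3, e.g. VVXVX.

Answer: XVV

Derivation:
Initial: DDDDDDDRR -> [(0, 0), (0, -1), (0, -2), (0, -3), (0, -4), (0, -5), (0, -6), (0, -7), (1, -7), (2, -7)]
Fold 1: move[1]->U => DUDDDDDRR INVALID (collision), skipped
Fold 2: move[0]->L => LDDDDDDRR VALID
Fold 3: move[8]->U => LDDDDDDRU VALID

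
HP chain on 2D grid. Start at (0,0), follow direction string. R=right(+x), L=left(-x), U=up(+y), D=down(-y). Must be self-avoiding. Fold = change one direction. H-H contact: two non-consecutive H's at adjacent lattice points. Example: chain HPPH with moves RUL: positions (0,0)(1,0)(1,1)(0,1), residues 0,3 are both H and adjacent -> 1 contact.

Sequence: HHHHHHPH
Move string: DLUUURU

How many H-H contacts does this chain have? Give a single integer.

Positions: [(0, 0), (0, -1), (-1, -1), (-1, 0), (-1, 1), (-1, 2), (0, 2), (0, 3)]
H-H contact: residue 0 @(0,0) - residue 3 @(-1, 0)

Answer: 1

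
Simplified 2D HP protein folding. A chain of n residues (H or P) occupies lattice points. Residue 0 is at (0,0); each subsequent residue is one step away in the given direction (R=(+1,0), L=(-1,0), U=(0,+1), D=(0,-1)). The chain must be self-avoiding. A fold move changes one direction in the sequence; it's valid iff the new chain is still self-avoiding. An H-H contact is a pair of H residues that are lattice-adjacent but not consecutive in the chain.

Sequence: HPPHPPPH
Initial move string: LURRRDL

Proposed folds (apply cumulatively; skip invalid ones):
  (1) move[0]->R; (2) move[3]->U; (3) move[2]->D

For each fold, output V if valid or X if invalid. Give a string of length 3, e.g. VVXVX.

Answer: VXX

Derivation:
Initial: LURRRDL -> [(0, 0), (-1, 0), (-1, 1), (0, 1), (1, 1), (2, 1), (2, 0), (1, 0)]
Fold 1: move[0]->R => RURRRDL VALID
Fold 2: move[3]->U => RURURDL INVALID (collision), skipped
Fold 3: move[2]->D => RUDRRDL INVALID (collision), skipped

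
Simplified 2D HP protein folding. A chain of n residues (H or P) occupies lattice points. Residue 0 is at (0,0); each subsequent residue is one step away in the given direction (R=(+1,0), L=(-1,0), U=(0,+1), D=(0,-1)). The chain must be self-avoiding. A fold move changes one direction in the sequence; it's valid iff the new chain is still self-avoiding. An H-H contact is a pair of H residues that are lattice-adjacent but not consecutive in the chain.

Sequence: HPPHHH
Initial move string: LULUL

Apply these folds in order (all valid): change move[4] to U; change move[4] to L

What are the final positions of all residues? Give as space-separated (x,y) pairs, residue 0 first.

Initial moves: LULUL
Fold: move[4]->U => LULUU (positions: [(0, 0), (-1, 0), (-1, 1), (-2, 1), (-2, 2), (-2, 3)])
Fold: move[4]->L => LULUL (positions: [(0, 0), (-1, 0), (-1, 1), (-2, 1), (-2, 2), (-3, 2)])

Answer: (0,0) (-1,0) (-1,1) (-2,1) (-2,2) (-3,2)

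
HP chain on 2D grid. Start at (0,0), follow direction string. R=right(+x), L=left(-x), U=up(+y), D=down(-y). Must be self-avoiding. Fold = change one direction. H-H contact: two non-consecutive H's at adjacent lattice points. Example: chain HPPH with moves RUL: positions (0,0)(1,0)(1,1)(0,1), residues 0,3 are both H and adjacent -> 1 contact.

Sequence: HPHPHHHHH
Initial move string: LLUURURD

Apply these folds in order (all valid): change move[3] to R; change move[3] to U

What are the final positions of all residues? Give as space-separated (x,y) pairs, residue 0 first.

Initial moves: LLUURURD
Fold: move[3]->R => LLURRURD (positions: [(0, 0), (-1, 0), (-2, 0), (-2, 1), (-1, 1), (0, 1), (0, 2), (1, 2), (1, 1)])
Fold: move[3]->U => LLUURURD (positions: [(0, 0), (-1, 0), (-2, 0), (-2, 1), (-2, 2), (-1, 2), (-1, 3), (0, 3), (0, 2)])

Answer: (0,0) (-1,0) (-2,0) (-2,1) (-2,2) (-1,2) (-1,3) (0,3) (0,2)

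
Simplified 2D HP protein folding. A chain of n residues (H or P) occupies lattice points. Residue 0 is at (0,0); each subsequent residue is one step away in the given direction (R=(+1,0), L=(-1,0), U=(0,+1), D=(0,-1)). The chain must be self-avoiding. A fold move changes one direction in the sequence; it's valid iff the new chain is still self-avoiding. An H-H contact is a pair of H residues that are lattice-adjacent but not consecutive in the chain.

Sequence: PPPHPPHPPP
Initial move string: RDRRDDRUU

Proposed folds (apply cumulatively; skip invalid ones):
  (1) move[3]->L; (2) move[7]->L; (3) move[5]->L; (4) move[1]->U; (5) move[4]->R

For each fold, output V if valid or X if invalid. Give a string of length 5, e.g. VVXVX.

Initial: RDRRDDRUU -> [(0, 0), (1, 0), (1, -1), (2, -1), (3, -1), (3, -2), (3, -3), (4, -3), (4, -2), (4, -1)]
Fold 1: move[3]->L => RDRLDDRUU INVALID (collision), skipped
Fold 2: move[7]->L => RDRRDDRLU INVALID (collision), skipped
Fold 3: move[5]->L => RDRRDLRUU INVALID (collision), skipped
Fold 4: move[1]->U => RURRDDRUU VALID
Fold 5: move[4]->R => RURRRDRUU VALID

Answer: XXXVV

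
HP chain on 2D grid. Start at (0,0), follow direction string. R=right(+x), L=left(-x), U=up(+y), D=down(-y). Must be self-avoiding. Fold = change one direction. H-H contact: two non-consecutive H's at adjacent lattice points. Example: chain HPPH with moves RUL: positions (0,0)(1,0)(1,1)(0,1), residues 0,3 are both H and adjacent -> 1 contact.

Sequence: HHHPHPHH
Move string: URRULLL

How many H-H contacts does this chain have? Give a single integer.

Positions: [(0, 0), (0, 1), (1, 1), (2, 1), (2, 2), (1, 2), (0, 2), (-1, 2)]
H-H contact: residue 1 @(0,1) - residue 6 @(0, 2)

Answer: 1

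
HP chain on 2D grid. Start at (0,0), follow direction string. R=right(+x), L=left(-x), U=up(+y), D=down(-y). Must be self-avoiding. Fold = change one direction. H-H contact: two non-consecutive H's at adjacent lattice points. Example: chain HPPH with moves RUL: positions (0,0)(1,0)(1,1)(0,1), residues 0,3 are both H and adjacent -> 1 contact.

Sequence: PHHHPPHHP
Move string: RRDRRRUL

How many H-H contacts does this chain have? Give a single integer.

Positions: [(0, 0), (1, 0), (2, 0), (2, -1), (3, -1), (4, -1), (5, -1), (5, 0), (4, 0)]
No H-H contacts found.

Answer: 0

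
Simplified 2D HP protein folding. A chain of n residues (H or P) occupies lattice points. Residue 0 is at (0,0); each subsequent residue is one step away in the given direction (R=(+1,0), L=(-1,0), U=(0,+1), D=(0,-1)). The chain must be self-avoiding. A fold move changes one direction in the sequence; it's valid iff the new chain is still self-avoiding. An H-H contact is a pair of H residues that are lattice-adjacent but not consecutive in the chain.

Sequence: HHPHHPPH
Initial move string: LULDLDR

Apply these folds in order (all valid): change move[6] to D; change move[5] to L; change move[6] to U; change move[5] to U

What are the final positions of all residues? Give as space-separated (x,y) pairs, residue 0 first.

Initial moves: LULDLDR
Fold: move[6]->D => LULDLDD (positions: [(0, 0), (-1, 0), (-1, 1), (-2, 1), (-2, 0), (-3, 0), (-3, -1), (-3, -2)])
Fold: move[5]->L => LULDLLD (positions: [(0, 0), (-1, 0), (-1, 1), (-2, 1), (-2, 0), (-3, 0), (-4, 0), (-4, -1)])
Fold: move[6]->U => LULDLLU (positions: [(0, 0), (-1, 0), (-1, 1), (-2, 1), (-2, 0), (-3, 0), (-4, 0), (-4, 1)])
Fold: move[5]->U => LULDLUU (positions: [(0, 0), (-1, 0), (-1, 1), (-2, 1), (-2, 0), (-3, 0), (-3, 1), (-3, 2)])

Answer: (0,0) (-1,0) (-1,1) (-2,1) (-2,0) (-3,0) (-3,1) (-3,2)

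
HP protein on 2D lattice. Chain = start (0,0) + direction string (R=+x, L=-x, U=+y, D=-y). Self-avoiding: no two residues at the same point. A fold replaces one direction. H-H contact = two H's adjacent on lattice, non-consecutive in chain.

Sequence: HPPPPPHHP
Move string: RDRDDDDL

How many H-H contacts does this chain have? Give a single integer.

Answer: 0

Derivation:
Positions: [(0, 0), (1, 0), (1, -1), (2, -1), (2, -2), (2, -3), (2, -4), (2, -5), (1, -5)]
No H-H contacts found.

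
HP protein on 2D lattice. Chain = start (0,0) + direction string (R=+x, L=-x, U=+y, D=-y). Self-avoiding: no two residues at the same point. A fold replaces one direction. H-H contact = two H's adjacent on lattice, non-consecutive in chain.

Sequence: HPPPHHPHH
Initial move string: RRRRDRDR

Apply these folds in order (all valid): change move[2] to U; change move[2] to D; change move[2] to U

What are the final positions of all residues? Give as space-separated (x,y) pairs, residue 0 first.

Answer: (0,0) (1,0) (2,0) (2,1) (3,1) (3,0) (4,0) (4,-1) (5,-1)

Derivation:
Initial moves: RRRRDRDR
Fold: move[2]->U => RRURDRDR (positions: [(0, 0), (1, 0), (2, 0), (2, 1), (3, 1), (3, 0), (4, 0), (4, -1), (5, -1)])
Fold: move[2]->D => RRDRDRDR (positions: [(0, 0), (1, 0), (2, 0), (2, -1), (3, -1), (3, -2), (4, -2), (4, -3), (5, -3)])
Fold: move[2]->U => RRURDRDR (positions: [(0, 0), (1, 0), (2, 0), (2, 1), (3, 1), (3, 0), (4, 0), (4, -1), (5, -1)])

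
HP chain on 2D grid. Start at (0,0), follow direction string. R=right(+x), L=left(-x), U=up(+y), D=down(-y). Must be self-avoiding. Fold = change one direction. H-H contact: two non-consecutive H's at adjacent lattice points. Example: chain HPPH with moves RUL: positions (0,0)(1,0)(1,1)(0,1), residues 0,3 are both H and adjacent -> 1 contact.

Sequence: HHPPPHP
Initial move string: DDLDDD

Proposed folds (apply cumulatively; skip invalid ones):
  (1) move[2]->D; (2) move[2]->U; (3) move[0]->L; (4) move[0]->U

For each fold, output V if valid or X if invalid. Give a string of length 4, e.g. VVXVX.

Answer: VXVX

Derivation:
Initial: DDLDDD -> [(0, 0), (0, -1), (0, -2), (-1, -2), (-1, -3), (-1, -4), (-1, -5)]
Fold 1: move[2]->D => DDDDDD VALID
Fold 2: move[2]->U => DDUDDD INVALID (collision), skipped
Fold 3: move[0]->L => LDDDDD VALID
Fold 4: move[0]->U => UDDDDD INVALID (collision), skipped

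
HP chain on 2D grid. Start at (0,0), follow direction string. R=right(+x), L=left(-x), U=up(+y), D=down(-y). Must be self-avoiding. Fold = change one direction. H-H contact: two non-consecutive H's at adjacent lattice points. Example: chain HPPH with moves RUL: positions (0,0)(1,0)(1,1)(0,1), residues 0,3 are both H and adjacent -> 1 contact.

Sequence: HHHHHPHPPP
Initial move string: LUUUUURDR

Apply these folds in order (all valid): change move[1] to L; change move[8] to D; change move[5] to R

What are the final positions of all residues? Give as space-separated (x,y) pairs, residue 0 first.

Answer: (0,0) (-1,0) (-2,0) (-2,1) (-2,2) (-2,3) (-1,3) (0,3) (0,2) (0,1)

Derivation:
Initial moves: LUUUUURDR
Fold: move[1]->L => LLUUUURDR (positions: [(0, 0), (-1, 0), (-2, 0), (-2, 1), (-2, 2), (-2, 3), (-2, 4), (-1, 4), (-1, 3), (0, 3)])
Fold: move[8]->D => LLUUUURDD (positions: [(0, 0), (-1, 0), (-2, 0), (-2, 1), (-2, 2), (-2, 3), (-2, 4), (-1, 4), (-1, 3), (-1, 2)])
Fold: move[5]->R => LLUUURRDD (positions: [(0, 0), (-1, 0), (-2, 0), (-2, 1), (-2, 2), (-2, 3), (-1, 3), (0, 3), (0, 2), (0, 1)])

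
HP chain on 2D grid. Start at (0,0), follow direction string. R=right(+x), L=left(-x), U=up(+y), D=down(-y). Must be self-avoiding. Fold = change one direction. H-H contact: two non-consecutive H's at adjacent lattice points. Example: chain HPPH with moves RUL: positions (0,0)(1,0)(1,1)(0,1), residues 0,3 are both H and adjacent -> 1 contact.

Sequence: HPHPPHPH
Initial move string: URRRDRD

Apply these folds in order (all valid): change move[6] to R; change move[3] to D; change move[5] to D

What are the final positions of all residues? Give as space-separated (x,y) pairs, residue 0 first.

Initial moves: URRRDRD
Fold: move[6]->R => URRRDRR (positions: [(0, 0), (0, 1), (1, 1), (2, 1), (3, 1), (3, 0), (4, 0), (5, 0)])
Fold: move[3]->D => URRDDRR (positions: [(0, 0), (0, 1), (1, 1), (2, 1), (2, 0), (2, -1), (3, -1), (4, -1)])
Fold: move[5]->D => URRDDDR (positions: [(0, 0), (0, 1), (1, 1), (2, 1), (2, 0), (2, -1), (2, -2), (3, -2)])

Answer: (0,0) (0,1) (1,1) (2,1) (2,0) (2,-1) (2,-2) (3,-2)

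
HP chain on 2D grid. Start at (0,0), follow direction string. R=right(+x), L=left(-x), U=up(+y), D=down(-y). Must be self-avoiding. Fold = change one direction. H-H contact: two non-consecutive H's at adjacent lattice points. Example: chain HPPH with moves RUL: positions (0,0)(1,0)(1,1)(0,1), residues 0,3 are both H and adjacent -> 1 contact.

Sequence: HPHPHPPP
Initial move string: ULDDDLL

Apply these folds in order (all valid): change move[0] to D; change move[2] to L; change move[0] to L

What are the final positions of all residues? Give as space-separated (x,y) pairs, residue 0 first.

Initial moves: ULDDDLL
Fold: move[0]->D => DLDDDLL (positions: [(0, 0), (0, -1), (-1, -1), (-1, -2), (-1, -3), (-1, -4), (-2, -4), (-3, -4)])
Fold: move[2]->L => DLLDDLL (positions: [(0, 0), (0, -1), (-1, -1), (-2, -1), (-2, -2), (-2, -3), (-3, -3), (-4, -3)])
Fold: move[0]->L => LLLDDLL (positions: [(0, 0), (-1, 0), (-2, 0), (-3, 0), (-3, -1), (-3, -2), (-4, -2), (-5, -2)])

Answer: (0,0) (-1,0) (-2,0) (-3,0) (-3,-1) (-3,-2) (-4,-2) (-5,-2)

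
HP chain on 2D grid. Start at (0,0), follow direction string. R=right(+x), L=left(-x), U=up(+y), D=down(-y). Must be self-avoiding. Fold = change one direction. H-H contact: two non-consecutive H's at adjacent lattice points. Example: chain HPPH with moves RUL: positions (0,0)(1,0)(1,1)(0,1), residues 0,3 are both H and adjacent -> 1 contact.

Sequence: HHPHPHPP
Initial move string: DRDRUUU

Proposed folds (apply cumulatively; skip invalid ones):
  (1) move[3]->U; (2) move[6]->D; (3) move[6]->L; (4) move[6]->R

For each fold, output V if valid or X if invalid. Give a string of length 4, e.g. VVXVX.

Answer: XXVV

Derivation:
Initial: DRDRUUU -> [(0, 0), (0, -1), (1, -1), (1, -2), (2, -2), (2, -1), (2, 0), (2, 1)]
Fold 1: move[3]->U => DRDUUUU INVALID (collision), skipped
Fold 2: move[6]->D => DRDRUUD INVALID (collision), skipped
Fold 3: move[6]->L => DRDRUUL VALID
Fold 4: move[6]->R => DRDRUUR VALID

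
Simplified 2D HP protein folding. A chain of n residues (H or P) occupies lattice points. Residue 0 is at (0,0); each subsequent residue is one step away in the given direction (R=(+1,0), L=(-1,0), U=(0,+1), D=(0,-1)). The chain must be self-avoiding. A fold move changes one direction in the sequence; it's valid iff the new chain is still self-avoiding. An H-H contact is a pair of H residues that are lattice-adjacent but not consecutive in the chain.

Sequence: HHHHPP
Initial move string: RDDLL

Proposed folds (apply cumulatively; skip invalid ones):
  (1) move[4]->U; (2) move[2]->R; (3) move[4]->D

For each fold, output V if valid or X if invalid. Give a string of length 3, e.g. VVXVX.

Answer: VXV

Derivation:
Initial: RDDLL -> [(0, 0), (1, 0), (1, -1), (1, -2), (0, -2), (-1, -2)]
Fold 1: move[4]->U => RDDLU VALID
Fold 2: move[2]->R => RDRLU INVALID (collision), skipped
Fold 3: move[4]->D => RDDLD VALID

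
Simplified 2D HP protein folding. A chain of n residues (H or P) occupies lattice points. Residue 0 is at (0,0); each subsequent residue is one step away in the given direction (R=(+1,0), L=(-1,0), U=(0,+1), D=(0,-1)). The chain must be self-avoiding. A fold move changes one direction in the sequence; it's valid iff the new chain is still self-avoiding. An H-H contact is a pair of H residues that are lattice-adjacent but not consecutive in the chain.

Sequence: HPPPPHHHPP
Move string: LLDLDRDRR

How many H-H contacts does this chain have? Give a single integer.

Positions: [(0, 0), (-1, 0), (-2, 0), (-2, -1), (-3, -1), (-3, -2), (-2, -2), (-2, -3), (-1, -3), (0, -3)]
No H-H contacts found.

Answer: 0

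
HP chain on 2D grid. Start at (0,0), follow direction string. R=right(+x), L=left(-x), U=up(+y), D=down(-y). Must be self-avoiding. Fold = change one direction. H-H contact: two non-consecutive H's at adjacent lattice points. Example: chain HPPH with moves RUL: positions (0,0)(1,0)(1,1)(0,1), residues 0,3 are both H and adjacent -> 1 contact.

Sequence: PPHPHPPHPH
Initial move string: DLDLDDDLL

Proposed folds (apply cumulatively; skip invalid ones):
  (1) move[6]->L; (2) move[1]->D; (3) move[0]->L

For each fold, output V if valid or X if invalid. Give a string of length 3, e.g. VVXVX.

Initial: DLDLDDDLL -> [(0, 0), (0, -1), (-1, -1), (-1, -2), (-2, -2), (-2, -3), (-2, -4), (-2, -5), (-3, -5), (-4, -5)]
Fold 1: move[6]->L => DLDLDDLLL VALID
Fold 2: move[1]->D => DDDLDDLLL VALID
Fold 3: move[0]->L => LDDLDDLLL VALID

Answer: VVV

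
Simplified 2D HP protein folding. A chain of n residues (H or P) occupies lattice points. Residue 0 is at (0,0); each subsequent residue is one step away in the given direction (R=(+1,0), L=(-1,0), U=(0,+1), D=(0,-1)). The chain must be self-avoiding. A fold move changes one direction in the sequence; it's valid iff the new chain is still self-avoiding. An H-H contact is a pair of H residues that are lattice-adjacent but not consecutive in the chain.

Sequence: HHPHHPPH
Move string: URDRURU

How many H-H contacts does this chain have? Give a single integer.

Answer: 1

Derivation:
Positions: [(0, 0), (0, 1), (1, 1), (1, 0), (2, 0), (2, 1), (3, 1), (3, 2)]
H-H contact: residue 0 @(0,0) - residue 3 @(1, 0)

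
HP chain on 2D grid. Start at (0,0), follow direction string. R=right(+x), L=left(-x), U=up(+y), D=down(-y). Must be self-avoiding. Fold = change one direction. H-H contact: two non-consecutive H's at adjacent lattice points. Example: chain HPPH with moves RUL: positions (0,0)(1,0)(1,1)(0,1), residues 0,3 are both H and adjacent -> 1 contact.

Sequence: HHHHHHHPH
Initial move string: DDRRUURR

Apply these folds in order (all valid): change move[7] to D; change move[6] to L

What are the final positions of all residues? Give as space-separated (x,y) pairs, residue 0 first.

Answer: (0,0) (0,-1) (0,-2) (1,-2) (2,-2) (2,-1) (2,0) (1,0) (1,-1)

Derivation:
Initial moves: DDRRUURR
Fold: move[7]->D => DDRRUURD (positions: [(0, 0), (0, -1), (0, -2), (1, -2), (2, -2), (2, -1), (2, 0), (3, 0), (3, -1)])
Fold: move[6]->L => DDRRUULD (positions: [(0, 0), (0, -1), (0, -2), (1, -2), (2, -2), (2, -1), (2, 0), (1, 0), (1, -1)])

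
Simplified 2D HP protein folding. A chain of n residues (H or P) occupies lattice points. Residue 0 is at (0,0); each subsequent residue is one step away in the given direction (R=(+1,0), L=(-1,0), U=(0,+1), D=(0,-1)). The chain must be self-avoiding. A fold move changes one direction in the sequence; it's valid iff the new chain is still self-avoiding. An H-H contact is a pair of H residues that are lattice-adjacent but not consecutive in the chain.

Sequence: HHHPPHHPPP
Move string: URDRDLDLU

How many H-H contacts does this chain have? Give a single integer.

Answer: 0

Derivation:
Positions: [(0, 0), (0, 1), (1, 1), (1, 0), (2, 0), (2, -1), (1, -1), (1, -2), (0, -2), (0, -1)]
No H-H contacts found.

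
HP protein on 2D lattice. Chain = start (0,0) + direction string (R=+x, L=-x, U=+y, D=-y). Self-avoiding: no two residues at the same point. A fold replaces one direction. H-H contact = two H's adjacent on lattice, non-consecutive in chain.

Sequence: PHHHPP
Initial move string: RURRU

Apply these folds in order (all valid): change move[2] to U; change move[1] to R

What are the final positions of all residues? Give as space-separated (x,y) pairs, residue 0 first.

Initial moves: RURRU
Fold: move[2]->U => RUURU (positions: [(0, 0), (1, 0), (1, 1), (1, 2), (2, 2), (2, 3)])
Fold: move[1]->R => RRURU (positions: [(0, 0), (1, 0), (2, 0), (2, 1), (3, 1), (3, 2)])

Answer: (0,0) (1,0) (2,0) (2,1) (3,1) (3,2)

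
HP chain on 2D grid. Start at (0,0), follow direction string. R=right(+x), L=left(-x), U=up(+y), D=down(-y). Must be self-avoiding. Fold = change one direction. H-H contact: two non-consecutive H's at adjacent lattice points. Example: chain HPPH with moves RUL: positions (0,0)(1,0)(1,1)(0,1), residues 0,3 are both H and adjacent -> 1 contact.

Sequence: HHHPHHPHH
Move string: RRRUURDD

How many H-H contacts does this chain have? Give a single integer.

Answer: 1

Derivation:
Positions: [(0, 0), (1, 0), (2, 0), (3, 0), (3, 1), (3, 2), (4, 2), (4, 1), (4, 0)]
H-H contact: residue 4 @(3,1) - residue 7 @(4, 1)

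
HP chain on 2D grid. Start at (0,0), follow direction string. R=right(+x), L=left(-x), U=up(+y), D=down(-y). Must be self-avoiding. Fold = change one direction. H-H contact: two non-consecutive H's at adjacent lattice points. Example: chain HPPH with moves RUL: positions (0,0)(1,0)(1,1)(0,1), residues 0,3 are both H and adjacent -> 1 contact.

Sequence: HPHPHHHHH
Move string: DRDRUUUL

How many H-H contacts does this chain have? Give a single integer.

Answer: 1

Derivation:
Positions: [(0, 0), (0, -1), (1, -1), (1, -2), (2, -2), (2, -1), (2, 0), (2, 1), (1, 1)]
H-H contact: residue 2 @(1,-1) - residue 5 @(2, -1)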